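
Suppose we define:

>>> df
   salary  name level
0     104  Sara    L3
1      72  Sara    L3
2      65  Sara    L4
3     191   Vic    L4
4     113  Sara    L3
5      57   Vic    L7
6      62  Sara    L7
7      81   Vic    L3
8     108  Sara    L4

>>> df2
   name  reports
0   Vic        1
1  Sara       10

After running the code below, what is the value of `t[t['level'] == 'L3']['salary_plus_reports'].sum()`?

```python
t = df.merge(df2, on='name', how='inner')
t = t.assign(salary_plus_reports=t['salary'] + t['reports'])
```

merge on 'name' (how='inner') → 9 rows:
   salary  name level  reports
0     104  Sara    L3       10
1      72  Sara    L3       10
2      65  Sara    L4       10
3     191   Vic    L4        1
4     113  Sara    L3       10
5      57   Vic    L7        1
6      62  Sara    L7       10
7      81   Vic    L3        1
8     108  Sara    L4       10
add column salary_plus_reports = t['salary'] + t['reports']:
   salary  name level  reports  salary_plus_reports
0     104  Sara    L3       10                  114
1      72  Sara    L3       10                   82
2      65  Sara    L4       10                   75
3     191   Vic    L4        1                  192
4     113  Sara    L3       10                  123
5      57   Vic    L7        1                   58
6      62  Sara    L7       10                   72
7      81   Vic    L3        1                   82
8     108  Sara    L4       10                  118
filter rows where level == 'L3':
   salary  name level  reports  salary_plus_reports
0     104  Sara    L3       10                  114
1      72  Sara    L3       10                   82
4     113  Sara    L3       10                  123
7      81   Vic    L3        1                   82
Taking the sum of column 'salary_plus_reports' gives 401.

401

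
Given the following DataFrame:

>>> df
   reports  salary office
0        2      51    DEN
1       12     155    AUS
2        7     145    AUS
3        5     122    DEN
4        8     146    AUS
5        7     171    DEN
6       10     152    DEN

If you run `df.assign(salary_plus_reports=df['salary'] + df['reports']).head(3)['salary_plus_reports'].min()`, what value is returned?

53

add column salary_plus_reports = df['salary'] + df['reports']:
   reports  salary office  salary_plus_reports
0        2      51    DEN                   53
1       12     155    AUS                  167
2        7     145    AUS                  152
3        5     122    DEN                  127
4        8     146    AUS                  154
5        7     171    DEN                  178
6       10     152    DEN                  162
take first 3 rows:
   reports  salary office  salary_plus_reports
0        2      51    DEN                   53
1       12     155    AUS                  167
2        7     145    AUS                  152
Reading off the min of column 'salary_plus_reports', we get 53.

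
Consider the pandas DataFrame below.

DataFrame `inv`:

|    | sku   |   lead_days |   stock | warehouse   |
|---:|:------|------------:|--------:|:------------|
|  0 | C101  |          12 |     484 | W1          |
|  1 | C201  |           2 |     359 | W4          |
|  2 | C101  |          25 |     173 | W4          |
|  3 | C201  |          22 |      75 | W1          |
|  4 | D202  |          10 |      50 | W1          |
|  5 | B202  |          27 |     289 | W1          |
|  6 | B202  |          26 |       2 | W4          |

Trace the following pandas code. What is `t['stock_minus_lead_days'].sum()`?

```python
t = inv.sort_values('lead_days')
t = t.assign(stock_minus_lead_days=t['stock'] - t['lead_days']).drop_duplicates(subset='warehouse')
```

sort by lead_days:
    sku  lead_days  stock warehouse
1  C201          2    359        W4
4  D202         10     50        W1
0  C101         12    484        W1
3  C201         22     75        W1
2  C101         25    173        W4
6  B202         26      2        W4
5  B202         27    289        W1
add column stock_minus_lead_days = t['stock'] - t['lead_days']:
    sku  lead_days  stock warehouse  stock_minus_lead_days
1  C201          2    359        W4                    357
4  D202         10     50        W1                     40
0  C101         12    484        W1                    472
3  C201         22     75        W1                     53
2  C101         25    173        W4                    148
6  B202         26      2        W4                    -24
5  B202         27    289        W1                    262
drop duplicate warehouse (keep=first):
    sku  lead_days  stock warehouse  stock_minus_lead_days
1  C201          2    359        W4                    357
4  D202         10     50        W1                     40

397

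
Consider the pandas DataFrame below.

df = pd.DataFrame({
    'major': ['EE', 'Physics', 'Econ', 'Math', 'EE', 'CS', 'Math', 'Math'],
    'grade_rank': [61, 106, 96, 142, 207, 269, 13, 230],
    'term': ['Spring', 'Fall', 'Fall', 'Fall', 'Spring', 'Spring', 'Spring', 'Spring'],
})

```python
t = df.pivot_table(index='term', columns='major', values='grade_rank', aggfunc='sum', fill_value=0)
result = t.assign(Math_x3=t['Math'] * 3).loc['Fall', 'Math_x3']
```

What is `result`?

426

pivot: rows=term, cols=major, sum(grade_rank):
major    CS   EE  Econ  Math  Physics
term                                 
Fall      0    0    96   142      106
Spring  269  268     0   243        0
add column Math_x3 = t['Math'] * 3:
major    CS   EE  Econ  Math  Physics  Math_x3
term                                          
Fall      0    0    96   142      106      426
Spring  269  268     0   243        0      729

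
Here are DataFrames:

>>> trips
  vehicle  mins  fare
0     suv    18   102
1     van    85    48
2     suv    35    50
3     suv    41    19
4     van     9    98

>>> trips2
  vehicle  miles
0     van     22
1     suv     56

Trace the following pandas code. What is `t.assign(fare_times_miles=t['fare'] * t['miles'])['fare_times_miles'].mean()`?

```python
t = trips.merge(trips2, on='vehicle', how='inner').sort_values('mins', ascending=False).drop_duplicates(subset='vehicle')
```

merge on 'vehicle' (how='inner') → 5 rows:
  vehicle  mins  fare  miles
0     suv    18   102     56
1     van    85    48     22
2     suv    35    50     56
3     suv    41    19     56
4     van     9    98     22
sort by mins descending:
  vehicle  mins  fare  miles
1     van    85    48     22
3     suv    41    19     56
2     suv    35    50     56
0     suv    18   102     56
4     van     9    98     22
drop duplicate vehicle (keep=first):
  vehicle  mins  fare  miles
1     van    85    48     22
3     suv    41    19     56
add column fare_times_miles = t['fare'] * t['miles']:
  vehicle  mins  fare  miles  fare_times_miles
1     van    85    48     22              1056
3     suv    41    19     56              1064
The mean of column 'fare_times_miles' is 1060.0.

1060.0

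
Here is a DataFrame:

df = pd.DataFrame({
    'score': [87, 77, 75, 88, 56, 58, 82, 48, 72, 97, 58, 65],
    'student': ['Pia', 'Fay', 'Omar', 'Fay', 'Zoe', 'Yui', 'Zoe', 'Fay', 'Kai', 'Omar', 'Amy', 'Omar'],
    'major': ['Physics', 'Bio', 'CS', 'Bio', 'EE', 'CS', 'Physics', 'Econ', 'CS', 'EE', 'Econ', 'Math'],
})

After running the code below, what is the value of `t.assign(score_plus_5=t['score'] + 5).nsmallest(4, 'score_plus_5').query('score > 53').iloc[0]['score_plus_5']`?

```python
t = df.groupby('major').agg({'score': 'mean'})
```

group by major, mean of score:
             score
major             
Bio      82.500000
CS       68.333333
EE       76.500000
Econ     53.000000
Math     65.000000
Physics  84.500000
add column score_plus_5 = t['score'] + 5:
             score  score_plus_5
major                           
Bio      82.500000     87.500000
CS       68.333333     73.333333
EE       76.500000     81.500000
Econ     53.000000     58.000000
Math     65.000000     70.000000
Physics  84.500000     89.500000
take 4 rows with smallest score_plus_5:
           score  score_plus_5
major                         
Econ   53.000000     58.000000
Math   65.000000     70.000000
CS     68.333333     73.333333
EE     76.500000     81.500000
filter rows where score > 53:
           score  score_plus_5
major                         
Math   65.000000     70.000000
CS     68.333333     73.333333
EE     76.500000     81.500000

70.0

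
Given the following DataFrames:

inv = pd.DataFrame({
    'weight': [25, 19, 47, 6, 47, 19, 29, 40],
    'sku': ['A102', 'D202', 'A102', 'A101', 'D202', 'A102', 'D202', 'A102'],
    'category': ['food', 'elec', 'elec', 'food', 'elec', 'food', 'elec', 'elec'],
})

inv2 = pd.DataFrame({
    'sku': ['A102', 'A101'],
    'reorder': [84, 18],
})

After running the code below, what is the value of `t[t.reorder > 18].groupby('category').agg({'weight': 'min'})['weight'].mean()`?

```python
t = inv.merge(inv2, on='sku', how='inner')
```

29.5

merge on 'sku' (how='inner') → 5 rows:
   weight   sku category  reorder
0      25  A102     food       84
1      47  A102     elec       84
2       6  A101     food       18
3      19  A102     food       84
4      40  A102     elec       84
filter rows where reorder > 18:
   weight   sku category  reorder
0      25  A102     food       84
1      47  A102     elec       84
3      19  A102     food       84
4      40  A102     elec       84
group by category, min of weight:
          weight
category        
elec          40
food          19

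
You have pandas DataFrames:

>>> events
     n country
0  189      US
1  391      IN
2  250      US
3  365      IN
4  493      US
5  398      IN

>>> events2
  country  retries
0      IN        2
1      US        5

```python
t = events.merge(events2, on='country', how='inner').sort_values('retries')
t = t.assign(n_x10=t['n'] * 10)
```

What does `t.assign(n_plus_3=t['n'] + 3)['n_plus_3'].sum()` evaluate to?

merge on 'country' (how='inner') → 6 rows:
     n country  retries
0  189      US        5
1  391      IN        2
2  250      US        5
3  365      IN        2
4  493      US        5
5  398      IN        2
sort by retries:
     n country  retries
1  391      IN        2
3  365      IN        2
5  398      IN        2
0  189      US        5
2  250      US        5
4  493      US        5
add column n_x10 = t['n'] * 10:
     n country  retries  n_x10
1  391      IN        2   3910
3  365      IN        2   3650
5  398      IN        2   3980
0  189      US        5   1890
2  250      US        5   2500
4  493      US        5   4930
add column n_plus_3 = t['n'] + 3:
     n country  retries  n_x10  n_plus_3
1  391      IN        2   3910       394
3  365      IN        2   3650       368
5  398      IN        2   3980       401
0  189      US        5   1890       192
2  250      US        5   2500       253
4  493      US        5   4930       496
Reading off the sum of column 'n_plus_3', we get 2104.

2104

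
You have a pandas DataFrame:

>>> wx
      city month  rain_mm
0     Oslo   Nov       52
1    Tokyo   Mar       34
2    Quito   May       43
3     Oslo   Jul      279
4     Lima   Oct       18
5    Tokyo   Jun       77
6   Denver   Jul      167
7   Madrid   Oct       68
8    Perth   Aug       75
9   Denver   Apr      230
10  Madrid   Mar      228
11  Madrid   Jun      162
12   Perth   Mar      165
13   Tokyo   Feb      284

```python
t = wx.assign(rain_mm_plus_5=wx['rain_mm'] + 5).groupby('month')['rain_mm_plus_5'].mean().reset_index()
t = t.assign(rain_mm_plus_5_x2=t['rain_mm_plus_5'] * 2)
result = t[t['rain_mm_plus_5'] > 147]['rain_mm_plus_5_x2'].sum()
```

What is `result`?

add column rain_mm_plus_5 = wx['rain_mm'] + 5:
      city month  rain_mm  rain_mm_plus_5
0     Oslo   Nov       52              57
1    Tokyo   Mar       34              39
2    Quito   May       43              48
3     Oslo   Jul      279             284
4     Lima   Oct       18              23
5    Tokyo   Jun       77              82
6   Denver   Jul      167             172
7   Madrid   Oct       68              73
8    Perth   Aug       75              80
9   Denver   Apr      230             235
10  Madrid   Mar      228             233
11  Madrid   Jun      162             167
12   Perth   Mar      165             170
13   Tokyo   Feb      284             289
group by month, mean of rain_mm_plus_5:
month
Apr    235.000000
Aug     80.000000
Feb    289.000000
Jul    228.000000
Jun    124.500000
Mar    147.333333
May     48.000000
Nov     57.000000
Oct     48.000000
Name: rain_mm_plus_5, dtype: float64
reset_index():
  month  rain_mm_plus_5
0   Apr      235.000000
1   Aug       80.000000
2   Feb      289.000000
3   Jul      228.000000
4   Jun      124.500000
5   Mar      147.333333
6   May       48.000000
7   Nov       57.000000
8   Oct       48.000000
add column rain_mm_plus_5_x2 = t['rain_mm_plus_5'] * 2:
  month  rain_mm_plus_5  rain_mm_plus_5_x2
0   Apr      235.000000         470.000000
1   Aug       80.000000         160.000000
2   Feb      289.000000         578.000000
3   Jul      228.000000         456.000000
4   Jun      124.500000         249.000000
5   Mar      147.333333         294.666667
6   May       48.000000          96.000000
7   Nov       57.000000         114.000000
8   Oct       48.000000          96.000000
filter rows where rain_mm_plus_5 > 147:
  month  rain_mm_plus_5  rain_mm_plus_5_x2
0   Apr      235.000000         470.000000
2   Feb      289.000000         578.000000
3   Jul      228.000000         456.000000
5   Mar      147.333333         294.666667
Then the sum of column 'rain_mm_plus_5_x2': 1798.66666667

1798.66666667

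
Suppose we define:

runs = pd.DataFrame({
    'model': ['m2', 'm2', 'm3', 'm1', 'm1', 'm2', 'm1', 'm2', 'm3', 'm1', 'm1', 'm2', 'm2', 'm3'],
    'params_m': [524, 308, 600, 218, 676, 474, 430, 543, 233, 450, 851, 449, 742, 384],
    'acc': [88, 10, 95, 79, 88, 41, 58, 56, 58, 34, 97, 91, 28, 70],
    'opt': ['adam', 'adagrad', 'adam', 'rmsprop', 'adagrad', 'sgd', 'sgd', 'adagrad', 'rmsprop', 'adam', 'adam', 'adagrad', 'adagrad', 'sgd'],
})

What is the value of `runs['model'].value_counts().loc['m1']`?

5

value_counts of model:
model
m2    6
m1    5
m3    3
Name: count, dtype: int64
Taking the value at index 'm1' gives 5.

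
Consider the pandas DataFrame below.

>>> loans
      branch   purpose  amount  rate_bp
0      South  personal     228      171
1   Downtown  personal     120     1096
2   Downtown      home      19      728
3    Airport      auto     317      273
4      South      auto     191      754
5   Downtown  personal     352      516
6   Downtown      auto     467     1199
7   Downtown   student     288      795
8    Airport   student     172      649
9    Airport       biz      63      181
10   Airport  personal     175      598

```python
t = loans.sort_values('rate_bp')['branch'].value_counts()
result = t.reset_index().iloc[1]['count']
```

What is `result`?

sort by rate_bp:
      branch   purpose  amount  rate_bp
0      South  personal     228      171
9    Airport       biz      63      181
3    Airport      auto     317      273
5   Downtown  personal     352      516
10   Airport  personal     175      598
8    Airport   student     172      649
2   Downtown      home      19      728
4      South      auto     191      754
7   Downtown   student     288      795
1   Downtown  personal     120     1096
6   Downtown      auto     467     1199
value_counts of branch:
branch
Downtown    5
Airport     4
South       2
Name: count, dtype: int64
reset_index():
     branch  count
0  Downtown      5
1   Airport      4
2     South      2
Reading off the value at position 1, column 'count', we get 4.

4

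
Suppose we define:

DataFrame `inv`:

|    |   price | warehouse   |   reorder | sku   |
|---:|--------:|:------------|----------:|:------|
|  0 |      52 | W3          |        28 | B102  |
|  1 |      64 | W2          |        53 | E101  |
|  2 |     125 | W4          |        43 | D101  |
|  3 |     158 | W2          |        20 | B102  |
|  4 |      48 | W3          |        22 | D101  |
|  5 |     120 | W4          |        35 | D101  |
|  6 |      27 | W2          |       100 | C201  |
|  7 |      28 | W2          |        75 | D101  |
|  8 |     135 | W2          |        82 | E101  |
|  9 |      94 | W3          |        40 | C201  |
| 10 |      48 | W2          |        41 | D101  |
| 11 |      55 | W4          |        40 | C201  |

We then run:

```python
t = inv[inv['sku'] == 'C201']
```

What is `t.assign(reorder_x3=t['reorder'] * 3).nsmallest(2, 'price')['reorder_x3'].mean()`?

210.0

filter rows where sku == 'C201':
    price warehouse  reorder   sku
6      27        W2      100  C201
9      94        W3       40  C201
11     55        W4       40  C201
add column reorder_x3 = t['reorder'] * 3:
    price warehouse  reorder   sku  reorder_x3
6      27        W2      100  C201         300
9      94        W3       40  C201         120
11     55        W4       40  C201         120
take 2 rows with smallest price:
    price warehouse  reorder   sku  reorder_x3
6      27        W2      100  C201         300
11     55        W4       40  C201         120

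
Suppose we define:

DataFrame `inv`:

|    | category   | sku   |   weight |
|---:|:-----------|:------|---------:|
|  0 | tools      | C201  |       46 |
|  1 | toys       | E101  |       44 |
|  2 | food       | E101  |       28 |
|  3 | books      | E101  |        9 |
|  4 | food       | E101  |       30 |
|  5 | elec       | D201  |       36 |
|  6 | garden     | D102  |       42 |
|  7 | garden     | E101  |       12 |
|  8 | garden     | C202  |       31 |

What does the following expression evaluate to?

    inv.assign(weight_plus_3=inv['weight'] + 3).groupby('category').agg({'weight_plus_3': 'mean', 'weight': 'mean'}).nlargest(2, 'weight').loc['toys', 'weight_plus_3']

add column weight_plus_3 = inv['weight'] + 3:
  category   sku  weight  weight_plus_3
0    tools  C201      46             49
1     toys  E101      44             47
2     food  E101      28             31
3    books  E101       9             12
4     food  E101      30             33
5     elec  D201      36             39
6   garden  D102      42             45
7   garden  E101      12             15
8   garden  C202      31             34
group by category: mean(weight_plus_3), mean(weight):
          weight_plus_3     weight
category                          
books         12.000000   9.000000
elec          39.000000  36.000000
food          32.000000  29.000000
garden        31.333333  28.333333
tools         49.000000  46.000000
toys          47.000000  44.000000
take 2 rows with largest weight:
          weight_plus_3  weight
category                       
tools              49.0    46.0
toys               47.0    44.0

47.0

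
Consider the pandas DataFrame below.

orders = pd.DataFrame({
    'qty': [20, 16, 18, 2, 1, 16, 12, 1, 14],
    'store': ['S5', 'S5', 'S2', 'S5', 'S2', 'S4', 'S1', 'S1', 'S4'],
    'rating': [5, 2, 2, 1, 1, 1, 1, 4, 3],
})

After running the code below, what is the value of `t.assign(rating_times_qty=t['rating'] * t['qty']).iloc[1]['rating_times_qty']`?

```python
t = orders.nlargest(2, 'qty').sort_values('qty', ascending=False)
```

36

take 2 rows with largest qty:
   qty store  rating
0   20    S5       5
2   18    S2       2
sort by qty descending:
   qty store  rating
0   20    S5       5
2   18    S2       2
add column rating_times_qty = t['rating'] * t['qty']:
   qty store  rating  rating_times_qty
0   20    S5       5               100
2   18    S2       2                36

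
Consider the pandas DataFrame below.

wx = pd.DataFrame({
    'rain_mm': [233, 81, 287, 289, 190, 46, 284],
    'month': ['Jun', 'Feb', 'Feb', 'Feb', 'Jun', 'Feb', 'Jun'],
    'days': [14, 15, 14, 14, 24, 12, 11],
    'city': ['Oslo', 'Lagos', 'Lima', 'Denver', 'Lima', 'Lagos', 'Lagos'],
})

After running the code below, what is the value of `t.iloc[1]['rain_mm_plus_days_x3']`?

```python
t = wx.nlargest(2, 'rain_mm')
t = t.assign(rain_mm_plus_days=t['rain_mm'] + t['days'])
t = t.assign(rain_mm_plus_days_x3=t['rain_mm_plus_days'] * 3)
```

take 2 rows with largest rain_mm:
   rain_mm month  days    city
3      289   Feb    14  Denver
2      287   Feb    14    Lima
add column rain_mm_plus_days = t['rain_mm'] + t['days']:
   rain_mm month  days    city  rain_mm_plus_days
3      289   Feb    14  Denver                303
2      287   Feb    14    Lima                301
add column rain_mm_plus_days_x3 = t['rain_mm_plus_days'] * 3:
   rain_mm month  days    city  rain_mm_plus_days  rain_mm_plus_days_x3
3      289   Feb    14  Denver                303                   909
2      287   Feb    14    Lima                301                   903
The value at position 1, column 'rain_mm_plus_days_x3' is 903.

903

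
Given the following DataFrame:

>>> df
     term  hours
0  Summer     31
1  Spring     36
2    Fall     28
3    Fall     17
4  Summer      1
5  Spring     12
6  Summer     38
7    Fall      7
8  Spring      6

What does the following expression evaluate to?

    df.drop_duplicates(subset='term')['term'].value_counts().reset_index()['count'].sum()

drop duplicate term (keep=first):
     term  hours
0  Summer     31
1  Spring     36
2    Fall     28
value_counts of term:
term
Summer    1
Spring    1
Fall      1
Name: count, dtype: int64
reset_index():
     term  count
0  Summer      1
1  Spring      1
2    Fall      1
So sum() = 3.

3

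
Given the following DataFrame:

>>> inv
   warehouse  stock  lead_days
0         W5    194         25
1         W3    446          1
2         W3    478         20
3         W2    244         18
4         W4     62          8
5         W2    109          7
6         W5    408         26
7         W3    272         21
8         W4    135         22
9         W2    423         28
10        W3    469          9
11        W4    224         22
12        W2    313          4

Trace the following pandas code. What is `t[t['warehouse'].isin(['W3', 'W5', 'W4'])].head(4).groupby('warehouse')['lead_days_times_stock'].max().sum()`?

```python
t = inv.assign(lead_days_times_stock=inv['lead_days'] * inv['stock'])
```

14906

add column lead_days_times_stock = inv['lead_days'] * inv['stock']:
   warehouse  stock  lead_days  lead_days_times_stock
0         W5    194         25                   4850
1         W3    446          1                    446
2         W3    478         20                   9560
3         W2    244         18                   4392
4         W4     62          8                    496
5         W2    109          7                    763
6         W5    408         26                  10608
7         W3    272         21                   5712
8         W4    135         22                   2970
9         W2    423         28                  11844
10        W3    469          9                   4221
11        W4    224         22                   4928
12        W2    313          4                   1252
filter rows where warehouse in ['W3', 'W5', 'W4']:
   warehouse  stock  lead_days  lead_days_times_stock
0         W5    194         25                   4850
1         W3    446          1                    446
2         W3    478         20                   9560
4         W4     62          8                    496
6         W5    408         26                  10608
7         W3    272         21                   5712
8         W4    135         22                   2970
10        W3    469          9                   4221
11        W4    224         22                   4928
take first 4 rows:
  warehouse  stock  lead_days  lead_days_times_stock
0        W5    194         25                   4850
1        W3    446          1                    446
2        W3    478         20                   9560
4        W4     62          8                    496
group by warehouse, max of lead_days_times_stock:
warehouse
W3    9560
W4     496
W5    4850
Name: lead_days_times_stock, dtype: int64
Finally, sum of the resulting series = 14906.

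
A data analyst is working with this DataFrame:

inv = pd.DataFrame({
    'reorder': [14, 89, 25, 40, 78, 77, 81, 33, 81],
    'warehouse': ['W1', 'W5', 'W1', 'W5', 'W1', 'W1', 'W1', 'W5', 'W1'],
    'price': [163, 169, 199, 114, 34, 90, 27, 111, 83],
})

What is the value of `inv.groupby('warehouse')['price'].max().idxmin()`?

W5

group by warehouse, max of price:
warehouse
W1    199
W5    169
Name: price, dtype: int64
Reading off the label with the smallest value, we get W5.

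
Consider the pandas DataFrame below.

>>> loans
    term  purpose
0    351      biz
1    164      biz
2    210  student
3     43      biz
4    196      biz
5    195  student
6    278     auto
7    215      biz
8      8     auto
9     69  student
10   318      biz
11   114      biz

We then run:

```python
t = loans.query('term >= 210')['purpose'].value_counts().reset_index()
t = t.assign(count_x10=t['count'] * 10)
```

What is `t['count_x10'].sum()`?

filter rows where term >= 210:
    term  purpose
0    351      biz
2    210  student
6    278     auto
7    215      biz
10   318      biz
value_counts of purpose:
purpose
biz        3
student    1
auto       1
Name: count, dtype: int64
reset_index():
   purpose  count
0      biz      3
1  student      1
2     auto      1
add column count_x10 = t['count'] * 10:
   purpose  count  count_x10
0      biz      3         30
1  student      1         10
2     auto      1         10
Finally, sum of column 'count_x10' = 50.

50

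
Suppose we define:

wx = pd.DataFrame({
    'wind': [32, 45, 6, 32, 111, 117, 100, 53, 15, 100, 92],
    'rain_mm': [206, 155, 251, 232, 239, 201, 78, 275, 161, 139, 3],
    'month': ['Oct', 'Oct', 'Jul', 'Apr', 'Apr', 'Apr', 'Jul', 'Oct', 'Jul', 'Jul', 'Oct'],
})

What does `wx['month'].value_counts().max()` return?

4

value_counts of month:
month
Oct    4
Jul    4
Apr    3
Name: count, dtype: int64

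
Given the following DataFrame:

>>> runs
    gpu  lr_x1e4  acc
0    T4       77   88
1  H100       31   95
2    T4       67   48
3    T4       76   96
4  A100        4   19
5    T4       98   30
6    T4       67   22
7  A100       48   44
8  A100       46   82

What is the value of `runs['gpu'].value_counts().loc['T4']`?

5

value_counts of gpu:
gpu
T4      5
A100    3
H100    1
Name: count, dtype: int64
Taking the value at index 'T4' gives 5.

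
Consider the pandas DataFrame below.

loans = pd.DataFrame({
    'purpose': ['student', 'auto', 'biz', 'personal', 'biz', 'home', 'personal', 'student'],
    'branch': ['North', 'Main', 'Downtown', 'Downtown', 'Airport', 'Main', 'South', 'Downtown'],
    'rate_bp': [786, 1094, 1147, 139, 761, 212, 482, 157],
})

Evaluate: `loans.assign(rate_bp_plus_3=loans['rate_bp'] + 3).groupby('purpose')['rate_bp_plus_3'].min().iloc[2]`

add column rate_bp_plus_3 = loans['rate_bp'] + 3:
    purpose    branch  rate_bp  rate_bp_plus_3
0   student     North      786             789
1      auto      Main     1094            1097
2       biz  Downtown     1147            1150
3  personal  Downtown      139             142
4       biz   Airport      761             764
5      home      Main      212             215
6  personal     South      482             485
7   student  Downtown      157             160
group by purpose, min of rate_bp_plus_3:
purpose
auto        1097
biz          764
home         215
personal     142
student      160
Name: rate_bp_plus_3, dtype: int64

215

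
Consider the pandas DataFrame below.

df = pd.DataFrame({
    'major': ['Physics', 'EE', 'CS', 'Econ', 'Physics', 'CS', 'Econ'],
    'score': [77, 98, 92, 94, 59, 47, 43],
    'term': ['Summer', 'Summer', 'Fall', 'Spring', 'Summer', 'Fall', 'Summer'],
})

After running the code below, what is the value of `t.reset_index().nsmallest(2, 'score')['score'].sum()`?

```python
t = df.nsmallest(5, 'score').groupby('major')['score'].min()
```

take 5 rows with smallest score:
     major  score    term
6     Econ     43  Summer
5       CS     47    Fall
4  Physics     59  Summer
0  Physics     77  Summer
2       CS     92    Fall
group by major, min of score:
major
CS         47
Econ       43
Physics    59
Name: score, dtype: int64
reset_index():
     major  score
0       CS     47
1     Econ     43
2  Physics     59
take 2 rows with smallest score:
  major  score
1  Econ     43
0    CS     47
Reading off the sum of column 'score', we get 90.

90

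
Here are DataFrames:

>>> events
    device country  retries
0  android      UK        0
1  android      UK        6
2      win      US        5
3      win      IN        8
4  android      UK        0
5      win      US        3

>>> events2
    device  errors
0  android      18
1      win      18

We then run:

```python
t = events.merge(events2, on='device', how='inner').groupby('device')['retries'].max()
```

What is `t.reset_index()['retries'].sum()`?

14

merge on 'device' (how='inner') → 6 rows:
    device country  retries  errors
0  android      UK        0      18
1  android      UK        6      18
2      win      US        5      18
3      win      IN        8      18
4  android      UK        0      18
5      win      US        3      18
group by device, max of retries:
device
android    6
win        8
Name: retries, dtype: int64
reset_index():
    device  retries
0  android        6
1      win        8
Finally, sum of column 'retries' = 14.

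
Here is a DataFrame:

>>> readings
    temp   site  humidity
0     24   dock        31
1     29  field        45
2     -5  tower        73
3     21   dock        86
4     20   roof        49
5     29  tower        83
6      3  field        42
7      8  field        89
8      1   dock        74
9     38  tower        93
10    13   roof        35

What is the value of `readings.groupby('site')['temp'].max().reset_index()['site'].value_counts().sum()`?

4

group by site, max of temp:
site
dock     24
field    29
roof     20
tower    38
Name: temp, dtype: int64
reset_index():
    site  temp
0   dock    24
1  field    29
2   roof    20
3  tower    38
value_counts of site:
site
dock     1
field    1
roof     1
tower    1
Name: count, dtype: int64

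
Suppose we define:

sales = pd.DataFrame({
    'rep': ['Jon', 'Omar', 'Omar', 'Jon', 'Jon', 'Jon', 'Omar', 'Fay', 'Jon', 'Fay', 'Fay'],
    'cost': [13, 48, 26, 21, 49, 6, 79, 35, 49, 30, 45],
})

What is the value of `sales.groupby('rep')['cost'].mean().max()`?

51.0

group by rep, mean of cost:
rep
Fay     36.666667
Jon     27.600000
Omar    51.000000
Name: cost, dtype: float64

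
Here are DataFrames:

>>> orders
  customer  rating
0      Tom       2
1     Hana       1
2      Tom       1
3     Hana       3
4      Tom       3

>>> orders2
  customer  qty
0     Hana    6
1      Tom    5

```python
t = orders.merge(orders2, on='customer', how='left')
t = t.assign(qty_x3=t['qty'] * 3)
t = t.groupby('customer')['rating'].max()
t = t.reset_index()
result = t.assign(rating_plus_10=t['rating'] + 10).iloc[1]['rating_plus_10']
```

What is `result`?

merge on 'customer' (how='left') → 5 rows:
  customer  rating  qty
0      Tom       2    5
1     Hana       1    6
2      Tom       1    5
3     Hana       3    6
4      Tom       3    5
add column qty_x3 = t['qty'] * 3:
  customer  rating  qty  qty_x3
0      Tom       2    5      15
1     Hana       1    6      18
2      Tom       1    5      15
3     Hana       3    6      18
4      Tom       3    5      15
group by customer, max of rating:
customer
Hana    3
Tom     3
Name: rating, dtype: int64
reset_index():
  customer  rating
0     Hana       3
1      Tom       3
add column rating_plus_10 = t['rating'] + 10:
  customer  rating  rating_plus_10
0     Hana       3              13
1      Tom       3              13
The value at position 1, column 'rating_plus_10' is 13.

13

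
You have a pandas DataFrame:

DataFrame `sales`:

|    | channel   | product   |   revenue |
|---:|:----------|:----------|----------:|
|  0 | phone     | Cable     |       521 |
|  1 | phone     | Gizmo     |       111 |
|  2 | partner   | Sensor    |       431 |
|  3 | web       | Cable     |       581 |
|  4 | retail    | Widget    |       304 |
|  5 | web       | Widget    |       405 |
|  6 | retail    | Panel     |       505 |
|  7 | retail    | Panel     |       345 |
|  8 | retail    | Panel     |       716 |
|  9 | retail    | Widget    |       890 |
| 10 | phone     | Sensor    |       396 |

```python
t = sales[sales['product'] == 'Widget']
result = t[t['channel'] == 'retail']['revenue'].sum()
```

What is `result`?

1194

filter rows where product == 'Widget':
  channel product  revenue
4  retail  Widget      304
5     web  Widget      405
9  retail  Widget      890
filter rows where channel == 'retail':
  channel product  revenue
4  retail  Widget      304
9  retail  Widget      890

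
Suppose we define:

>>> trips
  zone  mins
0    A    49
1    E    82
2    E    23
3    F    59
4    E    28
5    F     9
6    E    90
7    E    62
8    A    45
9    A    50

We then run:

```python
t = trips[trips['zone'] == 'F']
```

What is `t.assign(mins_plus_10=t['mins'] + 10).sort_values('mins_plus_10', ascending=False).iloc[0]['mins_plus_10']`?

filter rows where zone == 'F':
  zone  mins
3    F    59
5    F     9
add column mins_plus_10 = t['mins'] + 10:
  zone  mins  mins_plus_10
3    F    59            69
5    F     9            19
sort by mins_plus_10 descending:
  zone  mins  mins_plus_10
3    F    59            69
5    F     9            19
So iloc[0]['mins_plus_10'] = 69.

69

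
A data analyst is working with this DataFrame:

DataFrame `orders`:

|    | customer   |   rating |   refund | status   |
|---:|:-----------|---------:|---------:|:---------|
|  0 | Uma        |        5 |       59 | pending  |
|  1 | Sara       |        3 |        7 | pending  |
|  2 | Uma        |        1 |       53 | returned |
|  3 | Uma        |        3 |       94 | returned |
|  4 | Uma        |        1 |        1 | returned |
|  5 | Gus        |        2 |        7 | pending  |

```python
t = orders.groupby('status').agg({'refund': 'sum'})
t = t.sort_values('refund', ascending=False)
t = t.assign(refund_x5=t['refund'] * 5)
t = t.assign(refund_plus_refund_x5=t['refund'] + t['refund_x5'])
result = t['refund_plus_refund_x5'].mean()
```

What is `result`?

663.0

group by status, sum of refund:
          refund
status          
pending       73
returned     148
sort by refund descending:
          refund
status          
returned     148
pending       73
add column refund_x5 = t['refund'] * 5:
          refund  refund_x5
status                     
returned     148        740
pending       73        365
add column refund_plus_refund_x5 = t['refund'] + t['refund_x5']:
          refund  refund_x5  refund_plus_refund_x5
status                                            
returned     148        740                    888
pending       73        365                    438
mean of column 'refund_plus_refund_x5' → 663.0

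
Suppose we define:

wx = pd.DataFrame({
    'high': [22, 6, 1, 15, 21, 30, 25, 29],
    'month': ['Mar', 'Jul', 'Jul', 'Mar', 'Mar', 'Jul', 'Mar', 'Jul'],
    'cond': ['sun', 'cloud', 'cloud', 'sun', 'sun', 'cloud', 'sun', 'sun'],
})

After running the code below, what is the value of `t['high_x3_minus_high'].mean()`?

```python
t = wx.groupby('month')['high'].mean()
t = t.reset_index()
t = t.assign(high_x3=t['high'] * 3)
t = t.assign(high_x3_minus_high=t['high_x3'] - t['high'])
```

group by month, mean of high:
month
Jul    16.50
Mar    20.75
Name: high, dtype: float64
reset_index():
  month   high
0   Jul  16.50
1   Mar  20.75
add column high_x3 = t['high'] * 3:
  month   high  high_x3
0   Jul  16.50    49.50
1   Mar  20.75    62.25
add column high_x3_minus_high = t['high_x3'] - t['high']:
  month   high  high_x3  high_x3_minus_high
0   Jul  16.50    49.50                33.0
1   Mar  20.75    62.25                41.5
Finally, mean of column 'high_x3_minus_high' = 37.25.

37.25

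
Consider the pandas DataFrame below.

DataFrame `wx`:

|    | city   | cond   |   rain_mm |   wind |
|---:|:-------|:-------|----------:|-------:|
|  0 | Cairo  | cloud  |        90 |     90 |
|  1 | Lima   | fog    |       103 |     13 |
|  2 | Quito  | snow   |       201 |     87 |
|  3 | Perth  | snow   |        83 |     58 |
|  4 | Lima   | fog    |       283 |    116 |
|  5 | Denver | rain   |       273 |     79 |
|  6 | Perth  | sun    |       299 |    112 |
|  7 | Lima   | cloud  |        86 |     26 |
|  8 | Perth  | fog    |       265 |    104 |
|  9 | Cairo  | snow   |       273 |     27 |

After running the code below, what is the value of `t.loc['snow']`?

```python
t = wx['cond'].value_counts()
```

3

value_counts of cond:
cond
fog      3
snow     3
cloud    2
rain     1
sun      1
Name: count, dtype: int64
Taking the value at index 'snow' gives 3.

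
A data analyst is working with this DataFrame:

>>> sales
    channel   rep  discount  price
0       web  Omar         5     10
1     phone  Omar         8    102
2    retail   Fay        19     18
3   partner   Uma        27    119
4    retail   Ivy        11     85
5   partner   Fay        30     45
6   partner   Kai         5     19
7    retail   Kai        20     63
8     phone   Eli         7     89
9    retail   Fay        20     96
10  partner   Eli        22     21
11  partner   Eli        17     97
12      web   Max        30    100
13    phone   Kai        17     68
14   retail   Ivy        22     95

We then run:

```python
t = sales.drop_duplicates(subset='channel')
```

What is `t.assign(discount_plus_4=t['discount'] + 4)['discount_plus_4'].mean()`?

drop duplicate channel (keep=first):
   channel   rep  discount  price
0      web  Omar         5     10
1    phone  Omar         8    102
2   retail   Fay        19     18
3  partner   Uma        27    119
add column discount_plus_4 = t['discount'] + 4:
   channel   rep  discount  price  discount_plus_4
0      web  Omar         5     10                9
1    phone  Omar         8    102               12
2   retail   Fay        19     18               23
3  partner   Uma        27    119               31

18.75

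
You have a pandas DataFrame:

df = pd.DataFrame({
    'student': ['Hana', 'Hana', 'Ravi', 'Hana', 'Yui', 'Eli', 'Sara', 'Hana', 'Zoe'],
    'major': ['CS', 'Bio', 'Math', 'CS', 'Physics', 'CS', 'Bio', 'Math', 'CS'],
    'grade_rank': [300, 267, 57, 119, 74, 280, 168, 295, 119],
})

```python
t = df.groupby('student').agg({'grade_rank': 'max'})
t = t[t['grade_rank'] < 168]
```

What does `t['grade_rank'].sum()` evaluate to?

250

group by student, max of grade_rank:
         grade_rank
student            
Eli             280
Hana            300
Ravi             57
Sara            168
Yui              74
Zoe             119
filter rows where grade_rank < 168:
         grade_rank
student            
Ravi             57
Yui              74
Zoe             119
Reading off the sum of column 'grade_rank', we get 250.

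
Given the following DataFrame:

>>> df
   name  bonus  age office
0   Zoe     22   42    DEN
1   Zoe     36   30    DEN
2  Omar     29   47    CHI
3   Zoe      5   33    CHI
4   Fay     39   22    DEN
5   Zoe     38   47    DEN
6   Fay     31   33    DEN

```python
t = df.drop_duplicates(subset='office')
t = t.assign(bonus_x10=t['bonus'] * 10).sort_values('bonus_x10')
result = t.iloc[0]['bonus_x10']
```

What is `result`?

220

drop duplicate office (keep=first):
   name  bonus  age office
0   Zoe     22   42    DEN
2  Omar     29   47    CHI
add column bonus_x10 = t['bonus'] * 10:
   name  bonus  age office  bonus_x10
0   Zoe     22   42    DEN        220
2  Omar     29   47    CHI        290
sort by bonus_x10:
   name  bonus  age office  bonus_x10
0   Zoe     22   42    DEN        220
2  Omar     29   47    CHI        290
Hence 220.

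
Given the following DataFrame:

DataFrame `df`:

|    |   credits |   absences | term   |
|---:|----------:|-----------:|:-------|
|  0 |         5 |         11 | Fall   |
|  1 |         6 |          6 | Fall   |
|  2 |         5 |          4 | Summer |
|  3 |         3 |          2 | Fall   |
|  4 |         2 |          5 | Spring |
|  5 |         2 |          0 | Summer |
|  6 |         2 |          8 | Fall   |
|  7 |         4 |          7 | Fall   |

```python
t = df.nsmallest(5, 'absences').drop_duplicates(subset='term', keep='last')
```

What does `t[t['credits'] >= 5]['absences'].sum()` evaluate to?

10

take 5 rows with smallest absences:
   credits  absences    term
5        2         0  Summer
3        3         2    Fall
2        5         4  Summer
4        2         5  Spring
1        6         6    Fall
drop duplicate term (keep=last):
   credits  absences    term
2        5         4  Summer
4        2         5  Spring
1        6         6    Fall
filter rows where credits >= 5:
   credits  absences    term
2        5         4  Summer
1        6         6    Fall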